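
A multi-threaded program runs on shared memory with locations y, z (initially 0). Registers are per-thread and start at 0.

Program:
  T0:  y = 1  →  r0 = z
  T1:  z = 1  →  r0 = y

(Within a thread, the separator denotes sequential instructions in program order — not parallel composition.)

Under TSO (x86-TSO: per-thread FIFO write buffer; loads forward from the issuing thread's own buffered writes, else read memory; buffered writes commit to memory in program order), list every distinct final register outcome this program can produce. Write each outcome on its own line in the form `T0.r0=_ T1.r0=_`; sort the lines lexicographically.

T0.r0=0 T1.r0=0
T0.r0=0 T1.r0=1
T0.r0=1 T1.r0=0
T0.r0=1 T1.r0=1

outcome vector order: (T0.r0,T1.r0)
|TSO outcomes| = 4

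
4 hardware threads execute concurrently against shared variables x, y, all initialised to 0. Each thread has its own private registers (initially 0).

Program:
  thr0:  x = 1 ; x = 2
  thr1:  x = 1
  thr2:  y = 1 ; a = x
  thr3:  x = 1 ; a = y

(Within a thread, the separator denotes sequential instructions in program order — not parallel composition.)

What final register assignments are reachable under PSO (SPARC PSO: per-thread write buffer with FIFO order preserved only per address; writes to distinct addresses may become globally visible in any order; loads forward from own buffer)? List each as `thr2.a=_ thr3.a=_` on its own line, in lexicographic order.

outcome vector order: (thr2.a,thr3.a)
|PSO outcomes| = 6

thr2.a=0 thr3.a=0
thr2.a=0 thr3.a=1
thr2.a=1 thr3.a=0
thr2.a=1 thr3.a=1
thr2.a=2 thr3.a=0
thr2.a=2 thr3.a=1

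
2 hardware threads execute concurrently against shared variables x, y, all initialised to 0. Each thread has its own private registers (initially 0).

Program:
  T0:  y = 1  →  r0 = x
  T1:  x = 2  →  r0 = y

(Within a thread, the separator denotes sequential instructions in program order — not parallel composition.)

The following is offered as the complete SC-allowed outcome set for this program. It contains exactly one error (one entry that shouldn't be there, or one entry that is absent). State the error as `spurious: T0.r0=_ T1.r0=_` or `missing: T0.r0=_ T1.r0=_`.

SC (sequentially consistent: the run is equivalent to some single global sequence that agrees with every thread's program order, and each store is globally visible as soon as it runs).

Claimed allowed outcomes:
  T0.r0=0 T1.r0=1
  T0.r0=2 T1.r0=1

missing: T0.r0=2 T1.r0=0

outcome vector order: (T0.r0,T1.r0)
SC: 3 outcomes — {(0,1) (2,0) (2,1)}
SC∖claimed = {(2,0)}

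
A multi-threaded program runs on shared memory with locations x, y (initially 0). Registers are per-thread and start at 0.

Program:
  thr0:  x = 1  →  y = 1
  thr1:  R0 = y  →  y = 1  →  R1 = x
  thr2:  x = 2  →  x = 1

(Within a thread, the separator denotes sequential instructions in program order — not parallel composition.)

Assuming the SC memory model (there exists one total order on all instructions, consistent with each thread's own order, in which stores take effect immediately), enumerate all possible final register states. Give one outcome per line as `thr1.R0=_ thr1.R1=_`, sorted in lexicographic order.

thr1.R0=0 thr1.R1=0
thr1.R0=0 thr1.R1=1
thr1.R0=0 thr1.R1=2
thr1.R0=1 thr1.R1=1
thr1.R0=1 thr1.R1=2

outcome vector order: (thr1.R0,thr1.R1)
|SC outcomes| = 5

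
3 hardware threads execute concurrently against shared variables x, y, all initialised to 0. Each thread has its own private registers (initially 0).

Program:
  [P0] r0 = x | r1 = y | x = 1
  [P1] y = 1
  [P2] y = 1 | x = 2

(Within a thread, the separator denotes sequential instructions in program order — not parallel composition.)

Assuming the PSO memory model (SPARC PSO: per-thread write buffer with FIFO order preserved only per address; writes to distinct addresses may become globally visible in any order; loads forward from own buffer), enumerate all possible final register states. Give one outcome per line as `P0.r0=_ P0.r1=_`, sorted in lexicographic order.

P0.r0=0 P0.r1=0
P0.r0=0 P0.r1=1
P0.r0=2 P0.r1=0
P0.r0=2 P0.r1=1

outcome vector order: (P0.r0,P0.r1)
|PSO outcomes| = 4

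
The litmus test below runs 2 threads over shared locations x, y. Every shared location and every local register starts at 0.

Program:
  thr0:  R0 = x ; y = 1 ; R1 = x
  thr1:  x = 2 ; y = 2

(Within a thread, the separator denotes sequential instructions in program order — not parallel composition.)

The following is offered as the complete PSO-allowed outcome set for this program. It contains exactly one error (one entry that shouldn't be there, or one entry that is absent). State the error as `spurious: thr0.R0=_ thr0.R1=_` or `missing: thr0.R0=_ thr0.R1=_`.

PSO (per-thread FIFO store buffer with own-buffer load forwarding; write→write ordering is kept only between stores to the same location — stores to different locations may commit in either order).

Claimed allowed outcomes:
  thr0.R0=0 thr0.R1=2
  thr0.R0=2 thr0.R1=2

missing: thr0.R0=0 thr0.R1=0

outcome vector order: (thr0.R0,thr0.R1)
PSO: 3 outcomes — {<0 0>; <0 2>; <2 2>}
PSO∖claimed = {<0 0>}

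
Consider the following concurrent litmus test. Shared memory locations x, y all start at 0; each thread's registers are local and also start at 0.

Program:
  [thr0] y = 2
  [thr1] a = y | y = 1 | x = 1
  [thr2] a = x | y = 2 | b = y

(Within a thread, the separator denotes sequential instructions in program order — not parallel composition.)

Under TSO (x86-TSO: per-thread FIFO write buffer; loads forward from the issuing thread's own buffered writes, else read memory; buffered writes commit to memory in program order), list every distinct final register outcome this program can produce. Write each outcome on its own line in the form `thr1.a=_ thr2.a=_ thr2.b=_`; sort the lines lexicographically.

thr1.a=0 thr2.a=0 thr2.b=1
thr1.a=0 thr2.a=0 thr2.b=2
thr1.a=0 thr2.a=1 thr2.b=2
thr1.a=2 thr2.a=0 thr2.b=1
thr1.a=2 thr2.a=0 thr2.b=2
thr1.a=2 thr2.a=1 thr2.b=2

outcome vector order: (thr1.a,thr2.a,thr2.b)
|TSO outcomes| = 6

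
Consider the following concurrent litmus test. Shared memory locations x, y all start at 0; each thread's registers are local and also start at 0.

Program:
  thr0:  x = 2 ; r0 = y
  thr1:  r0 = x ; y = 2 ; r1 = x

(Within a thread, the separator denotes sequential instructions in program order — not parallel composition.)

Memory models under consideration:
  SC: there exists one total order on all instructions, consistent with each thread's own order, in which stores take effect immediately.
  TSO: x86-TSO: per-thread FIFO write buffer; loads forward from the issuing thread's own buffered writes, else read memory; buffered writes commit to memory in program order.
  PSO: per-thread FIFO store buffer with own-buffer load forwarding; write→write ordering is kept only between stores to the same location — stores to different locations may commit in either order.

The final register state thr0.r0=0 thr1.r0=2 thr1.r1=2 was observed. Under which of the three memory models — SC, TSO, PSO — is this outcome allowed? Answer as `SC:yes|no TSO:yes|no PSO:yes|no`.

SC:yes TSO:yes PSO:yes

outcome vector order: (thr0.r0,thr1.r0,thr1.r1)
SC (5): (0,0,2); (0,2,2); (2,0,0); (2,0,2); (2,2,2)
TSO (6): (0,0,0); (0,0,2); (0,2,2); (2,0,0); (2,0,2); (2,2,2)
PSO (6): (0,0,0); (0,0,2); (0,2,2); (2,0,0); (2,0,2); (2,2,2)
target (0,2,2) ∈ {SC,TSO,PSO}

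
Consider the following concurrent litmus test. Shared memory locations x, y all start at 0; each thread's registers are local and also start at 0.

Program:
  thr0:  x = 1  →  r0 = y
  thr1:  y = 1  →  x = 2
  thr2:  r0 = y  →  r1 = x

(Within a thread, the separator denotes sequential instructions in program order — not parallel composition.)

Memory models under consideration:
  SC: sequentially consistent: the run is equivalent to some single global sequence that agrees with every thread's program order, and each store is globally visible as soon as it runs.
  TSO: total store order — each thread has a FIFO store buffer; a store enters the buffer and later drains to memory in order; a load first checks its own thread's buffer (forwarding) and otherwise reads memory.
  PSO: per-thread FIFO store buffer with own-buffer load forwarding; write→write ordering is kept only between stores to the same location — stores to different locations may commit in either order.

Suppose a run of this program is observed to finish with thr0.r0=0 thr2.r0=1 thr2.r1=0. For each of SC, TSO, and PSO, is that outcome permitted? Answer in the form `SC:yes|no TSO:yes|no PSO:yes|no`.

SC:no TSO:yes PSO:yes

outcome vector order: (thr0.r0,thr2.r0,thr2.r1)
SC: 11 outcomes — {(0,0,0), (0,0,1), (0,0,2), (0,1,1), (0,1,2), (1,0,0), (1,0,1), (1,0,2), (1,1,0), (1,1,1), (1,1,2)}
TSO: 12 outcomes — {(0,0,0), (0,0,1), (0,0,2), (0,1,0), (0,1,1), (0,1,2), (1,0,0), (1,0,1), (1,0,2), (1,1,0), (1,1,1), (1,1,2)}
PSO: 12 outcomes — {(0,0,0), (0,0,1), (0,0,2), (0,1,0), (0,1,1), (0,1,2), (1,0,0), (1,0,1), (1,0,2), (1,1,0), (1,1,1), (1,1,2)}
target (0,1,0) ∈ {TSO,PSO}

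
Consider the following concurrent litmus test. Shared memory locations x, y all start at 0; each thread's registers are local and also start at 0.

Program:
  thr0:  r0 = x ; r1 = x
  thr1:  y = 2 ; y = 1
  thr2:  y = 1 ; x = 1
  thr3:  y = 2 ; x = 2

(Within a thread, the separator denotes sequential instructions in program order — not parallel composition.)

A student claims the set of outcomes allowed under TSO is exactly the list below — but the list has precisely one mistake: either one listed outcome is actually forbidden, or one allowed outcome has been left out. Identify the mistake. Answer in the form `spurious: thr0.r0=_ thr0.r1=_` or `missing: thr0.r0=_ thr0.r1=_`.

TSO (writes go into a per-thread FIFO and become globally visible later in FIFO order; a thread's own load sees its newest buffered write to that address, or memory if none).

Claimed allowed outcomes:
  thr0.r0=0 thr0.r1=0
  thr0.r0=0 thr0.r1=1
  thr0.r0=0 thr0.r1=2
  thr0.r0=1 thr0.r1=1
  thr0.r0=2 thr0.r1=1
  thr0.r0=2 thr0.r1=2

outcome vector order: (thr0.r0,thr0.r1)
TSO (7): 0/0; 0/1; 0/2; 1/1; 1/2; 2/1; 2/2
TSO∖claimed = {1/2}

missing: thr0.r0=1 thr0.r1=2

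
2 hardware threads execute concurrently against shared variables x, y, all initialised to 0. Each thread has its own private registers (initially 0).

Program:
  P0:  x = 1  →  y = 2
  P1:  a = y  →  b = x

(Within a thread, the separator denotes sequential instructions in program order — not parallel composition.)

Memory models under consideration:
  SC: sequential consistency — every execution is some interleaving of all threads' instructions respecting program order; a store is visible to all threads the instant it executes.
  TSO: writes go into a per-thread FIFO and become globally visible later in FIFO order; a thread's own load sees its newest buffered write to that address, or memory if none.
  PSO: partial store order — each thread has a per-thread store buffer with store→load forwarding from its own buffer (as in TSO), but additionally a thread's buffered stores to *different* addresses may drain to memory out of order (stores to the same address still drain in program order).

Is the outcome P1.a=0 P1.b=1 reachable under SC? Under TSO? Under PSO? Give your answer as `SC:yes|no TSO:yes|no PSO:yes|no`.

outcome vector order: (P1.a,P1.b)
under SC → 00, 01, 21
under TSO → 00, 01, 21
under PSO → 00, 01, 20, 21
target 01 ∈ {SC,TSO,PSO}

SC:yes TSO:yes PSO:yes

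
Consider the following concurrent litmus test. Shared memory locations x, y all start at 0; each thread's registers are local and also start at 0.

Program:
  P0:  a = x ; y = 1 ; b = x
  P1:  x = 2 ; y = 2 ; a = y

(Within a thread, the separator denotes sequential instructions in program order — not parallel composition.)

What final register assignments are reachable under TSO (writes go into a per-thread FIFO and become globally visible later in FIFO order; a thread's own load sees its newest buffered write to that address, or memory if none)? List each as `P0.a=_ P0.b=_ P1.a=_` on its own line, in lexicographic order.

P0.a=0 P0.b=0 P1.a=1
P0.a=0 P0.b=0 P1.a=2
P0.a=0 P0.b=2 P1.a=1
P0.a=0 P0.b=2 P1.a=2
P0.a=2 P0.b=2 P1.a=1
P0.a=2 P0.b=2 P1.a=2

outcome vector order: (P0.a,P0.b,P1.a)
|TSO outcomes| = 6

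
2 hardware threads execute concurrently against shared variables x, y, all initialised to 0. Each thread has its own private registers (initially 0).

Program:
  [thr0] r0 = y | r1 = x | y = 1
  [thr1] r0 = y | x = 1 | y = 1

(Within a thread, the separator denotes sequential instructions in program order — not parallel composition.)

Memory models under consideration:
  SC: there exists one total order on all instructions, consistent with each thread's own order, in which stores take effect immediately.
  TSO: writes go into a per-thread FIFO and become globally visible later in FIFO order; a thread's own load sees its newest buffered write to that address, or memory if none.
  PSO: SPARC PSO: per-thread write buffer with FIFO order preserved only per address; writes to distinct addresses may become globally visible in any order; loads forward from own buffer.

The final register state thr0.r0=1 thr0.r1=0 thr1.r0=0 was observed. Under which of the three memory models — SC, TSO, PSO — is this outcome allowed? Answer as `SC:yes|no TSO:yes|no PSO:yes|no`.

outcome vector order: (thr0.r0,thr0.r1,thr1.r0)
SC (4): <0 0 0>, <0 0 1>, <0 1 0>, <1 1 0>
TSO (4): <0 0 0>, <0 0 1>, <0 1 0>, <1 1 0>
PSO (5): <0 0 0>, <0 0 1>, <0 1 0>, <1 0 0>, <1 1 0>
target <1 0 0> ∈ {PSO}

SC:no TSO:no PSO:yes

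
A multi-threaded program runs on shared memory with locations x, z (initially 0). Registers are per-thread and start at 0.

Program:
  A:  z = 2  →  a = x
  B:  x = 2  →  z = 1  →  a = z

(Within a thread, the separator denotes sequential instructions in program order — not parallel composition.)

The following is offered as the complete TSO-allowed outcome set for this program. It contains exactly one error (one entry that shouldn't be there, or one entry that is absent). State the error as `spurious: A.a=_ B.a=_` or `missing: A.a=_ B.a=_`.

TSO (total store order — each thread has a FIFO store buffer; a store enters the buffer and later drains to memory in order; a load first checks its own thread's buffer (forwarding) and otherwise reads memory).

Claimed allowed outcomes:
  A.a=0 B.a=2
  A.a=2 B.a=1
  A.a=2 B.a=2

missing: A.a=0 B.a=1

outcome vector order: (A.a,B.a)
TSO (4): (0,1), (0,2), (2,1), (2,2)
TSO∖claimed = {(0,1)}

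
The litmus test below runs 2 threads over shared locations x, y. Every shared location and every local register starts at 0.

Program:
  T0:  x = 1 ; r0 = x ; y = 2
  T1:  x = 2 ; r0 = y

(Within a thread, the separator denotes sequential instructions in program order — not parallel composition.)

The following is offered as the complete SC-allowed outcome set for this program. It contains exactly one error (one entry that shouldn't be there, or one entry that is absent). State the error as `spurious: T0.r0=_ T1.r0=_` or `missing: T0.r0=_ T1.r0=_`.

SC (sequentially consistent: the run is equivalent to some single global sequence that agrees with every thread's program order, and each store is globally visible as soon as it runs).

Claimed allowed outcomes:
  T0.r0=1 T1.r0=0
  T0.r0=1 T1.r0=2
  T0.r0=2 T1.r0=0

missing: T0.r0=2 T1.r0=2

outcome vector order: (T0.r0,T1.r0)
under SC → 10, 12, 20, 22
SC∖claimed = {22}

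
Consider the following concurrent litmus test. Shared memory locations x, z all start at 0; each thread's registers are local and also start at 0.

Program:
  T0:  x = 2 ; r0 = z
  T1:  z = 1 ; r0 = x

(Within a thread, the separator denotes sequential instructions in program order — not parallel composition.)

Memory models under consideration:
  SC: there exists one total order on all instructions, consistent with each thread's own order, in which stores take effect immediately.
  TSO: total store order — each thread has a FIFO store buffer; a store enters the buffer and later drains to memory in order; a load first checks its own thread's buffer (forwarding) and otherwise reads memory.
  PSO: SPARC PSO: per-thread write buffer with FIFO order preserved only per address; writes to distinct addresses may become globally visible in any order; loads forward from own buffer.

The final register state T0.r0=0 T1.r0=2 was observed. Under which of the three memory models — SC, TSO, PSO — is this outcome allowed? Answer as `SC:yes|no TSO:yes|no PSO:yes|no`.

outcome vector order: (T0.r0,T1.r0)
[SC] allowed = {<0 2> <1 0> <1 2>}
[TSO] allowed = {<0 0> <0 2> <1 0> <1 2>}
[PSO] allowed = {<0 0> <0 2> <1 0> <1 2>}
target <0 2> ∈ {SC,TSO,PSO}

SC:yes TSO:yes PSO:yes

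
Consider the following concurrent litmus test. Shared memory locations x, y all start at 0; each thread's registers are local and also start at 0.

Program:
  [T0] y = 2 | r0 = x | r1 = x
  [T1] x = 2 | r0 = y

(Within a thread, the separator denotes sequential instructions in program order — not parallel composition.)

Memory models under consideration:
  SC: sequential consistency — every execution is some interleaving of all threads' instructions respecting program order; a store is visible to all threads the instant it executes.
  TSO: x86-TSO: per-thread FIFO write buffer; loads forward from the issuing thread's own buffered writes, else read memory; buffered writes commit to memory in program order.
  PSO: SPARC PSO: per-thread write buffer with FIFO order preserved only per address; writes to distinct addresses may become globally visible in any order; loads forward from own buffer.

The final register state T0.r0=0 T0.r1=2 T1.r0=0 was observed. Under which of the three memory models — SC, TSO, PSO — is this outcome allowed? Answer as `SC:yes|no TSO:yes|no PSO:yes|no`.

SC:no TSO:yes PSO:yes

outcome vector order: (T0.r0,T0.r1,T1.r0)
under SC → 0/0/2, 0/2/2, 2/2/0, 2/2/2
under TSO → 0/0/0, 0/0/2, 0/2/0, 0/2/2, 2/2/0, 2/2/2
under PSO → 0/0/0, 0/0/2, 0/2/0, 0/2/2, 2/2/0, 2/2/2
target 0/2/0 ∈ {TSO,PSO}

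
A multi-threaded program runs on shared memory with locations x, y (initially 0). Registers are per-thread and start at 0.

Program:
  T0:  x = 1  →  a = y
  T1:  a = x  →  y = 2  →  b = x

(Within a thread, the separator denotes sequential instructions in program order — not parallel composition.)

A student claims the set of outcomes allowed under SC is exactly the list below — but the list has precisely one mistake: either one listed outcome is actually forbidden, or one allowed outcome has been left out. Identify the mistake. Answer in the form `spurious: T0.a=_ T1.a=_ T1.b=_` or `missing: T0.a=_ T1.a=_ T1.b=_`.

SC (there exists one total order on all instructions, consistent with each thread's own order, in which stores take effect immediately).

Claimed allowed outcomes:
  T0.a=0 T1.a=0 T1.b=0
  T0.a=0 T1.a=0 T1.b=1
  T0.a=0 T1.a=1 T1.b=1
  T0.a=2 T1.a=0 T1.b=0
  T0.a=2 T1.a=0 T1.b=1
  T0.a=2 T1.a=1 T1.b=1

outcome vector order: (T0.a,T1.a,T1.b)
SC (5): 001 011 200 201 211
claimed∖SC = {000}

spurious: T0.a=0 T1.a=0 T1.b=0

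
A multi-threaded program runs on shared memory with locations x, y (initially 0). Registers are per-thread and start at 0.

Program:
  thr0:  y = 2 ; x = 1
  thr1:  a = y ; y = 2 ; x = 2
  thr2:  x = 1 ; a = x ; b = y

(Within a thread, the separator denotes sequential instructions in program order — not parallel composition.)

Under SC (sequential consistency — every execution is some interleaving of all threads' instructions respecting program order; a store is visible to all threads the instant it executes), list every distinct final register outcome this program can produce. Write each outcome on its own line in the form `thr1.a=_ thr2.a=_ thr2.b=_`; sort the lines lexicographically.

thr1.a=0 thr2.a=1 thr2.b=0
thr1.a=0 thr2.a=1 thr2.b=2
thr1.a=0 thr2.a=2 thr2.b=2
thr1.a=2 thr2.a=1 thr2.b=0
thr1.a=2 thr2.a=1 thr2.b=2
thr1.a=2 thr2.a=2 thr2.b=2

outcome vector order: (thr1.a,thr2.a,thr2.b)
|SC outcomes| = 6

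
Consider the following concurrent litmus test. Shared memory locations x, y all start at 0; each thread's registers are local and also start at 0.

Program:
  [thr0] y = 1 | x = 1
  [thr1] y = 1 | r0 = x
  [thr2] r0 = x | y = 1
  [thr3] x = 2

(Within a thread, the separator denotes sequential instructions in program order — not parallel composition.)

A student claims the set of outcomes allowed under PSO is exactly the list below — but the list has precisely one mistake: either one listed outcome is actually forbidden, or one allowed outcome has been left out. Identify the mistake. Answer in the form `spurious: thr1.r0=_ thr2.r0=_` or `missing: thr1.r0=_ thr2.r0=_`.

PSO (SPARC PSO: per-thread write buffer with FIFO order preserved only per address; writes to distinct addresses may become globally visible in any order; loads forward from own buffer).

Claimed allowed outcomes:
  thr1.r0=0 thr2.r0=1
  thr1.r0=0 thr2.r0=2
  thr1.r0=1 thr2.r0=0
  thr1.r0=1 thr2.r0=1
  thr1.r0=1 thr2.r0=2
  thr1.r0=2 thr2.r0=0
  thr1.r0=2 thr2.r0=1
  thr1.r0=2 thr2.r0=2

outcome vector order: (thr1.r0,thr2.r0)
under PSO → 0/0, 0/1, 0/2, 1/0, 1/1, 1/2, 2/0, 2/1, 2/2
PSO∖claimed = {0/0}

missing: thr1.r0=0 thr2.r0=0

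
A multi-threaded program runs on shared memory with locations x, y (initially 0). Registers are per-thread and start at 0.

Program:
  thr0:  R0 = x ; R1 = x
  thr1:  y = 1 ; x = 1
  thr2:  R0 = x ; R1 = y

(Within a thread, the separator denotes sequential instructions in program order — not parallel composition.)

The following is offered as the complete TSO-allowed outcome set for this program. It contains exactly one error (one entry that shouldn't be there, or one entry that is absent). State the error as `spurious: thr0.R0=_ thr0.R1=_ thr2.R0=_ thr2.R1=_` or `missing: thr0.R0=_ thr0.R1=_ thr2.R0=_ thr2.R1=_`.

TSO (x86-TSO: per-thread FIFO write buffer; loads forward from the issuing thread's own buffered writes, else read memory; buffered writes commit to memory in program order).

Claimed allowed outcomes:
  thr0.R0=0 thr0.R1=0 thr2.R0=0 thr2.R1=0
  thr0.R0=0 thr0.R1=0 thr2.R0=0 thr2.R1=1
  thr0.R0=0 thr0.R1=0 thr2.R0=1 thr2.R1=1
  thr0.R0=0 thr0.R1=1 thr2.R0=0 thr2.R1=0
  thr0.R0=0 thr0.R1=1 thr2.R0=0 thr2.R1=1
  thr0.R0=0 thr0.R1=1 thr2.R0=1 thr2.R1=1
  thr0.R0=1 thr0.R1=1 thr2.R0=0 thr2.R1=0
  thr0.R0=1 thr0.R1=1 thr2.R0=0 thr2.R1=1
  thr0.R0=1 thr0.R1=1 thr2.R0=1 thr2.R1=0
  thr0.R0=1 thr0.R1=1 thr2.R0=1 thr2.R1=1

spurious: thr0.R0=1 thr0.R1=1 thr2.R0=1 thr2.R1=0

outcome vector order: (thr0.R0,thr0.R1,thr2.R0,thr2.R1)
TSO (9): 0000; 0001; 0011; 0100; 0101; 0111; 1100; 1101; 1111
claimed∖TSO = {1110}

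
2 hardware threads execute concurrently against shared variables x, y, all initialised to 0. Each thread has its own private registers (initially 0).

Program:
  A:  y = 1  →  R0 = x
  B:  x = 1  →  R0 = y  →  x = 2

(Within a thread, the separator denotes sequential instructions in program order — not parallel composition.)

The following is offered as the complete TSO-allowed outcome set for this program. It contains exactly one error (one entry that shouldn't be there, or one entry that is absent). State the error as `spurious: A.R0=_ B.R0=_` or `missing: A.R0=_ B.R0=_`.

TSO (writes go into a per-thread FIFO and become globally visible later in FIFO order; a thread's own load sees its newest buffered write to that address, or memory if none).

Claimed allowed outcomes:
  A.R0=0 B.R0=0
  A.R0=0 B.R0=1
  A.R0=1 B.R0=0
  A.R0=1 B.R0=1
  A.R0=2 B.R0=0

missing: A.R0=2 B.R0=1

outcome vector order: (A.R0,B.R0)
[TSO] allowed = {<0 0>, <0 1>, <1 0>, <1 1>, <2 0>, <2 1>}
TSO∖claimed = {<2 1>}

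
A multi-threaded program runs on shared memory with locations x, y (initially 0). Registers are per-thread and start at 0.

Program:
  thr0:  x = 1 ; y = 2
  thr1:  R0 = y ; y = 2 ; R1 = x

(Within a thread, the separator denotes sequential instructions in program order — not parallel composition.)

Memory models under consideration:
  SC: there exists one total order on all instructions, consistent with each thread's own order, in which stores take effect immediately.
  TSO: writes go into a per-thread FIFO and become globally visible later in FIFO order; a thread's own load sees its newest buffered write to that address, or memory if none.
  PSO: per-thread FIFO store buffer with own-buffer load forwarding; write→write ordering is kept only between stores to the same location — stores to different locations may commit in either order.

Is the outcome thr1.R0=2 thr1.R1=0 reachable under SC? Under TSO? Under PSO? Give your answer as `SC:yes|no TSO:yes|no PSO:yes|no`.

outcome vector order: (thr1.R0,thr1.R1)
[SC] allowed = {00 01 21}
[TSO] allowed = {00 01 21}
[PSO] allowed = {00 01 20 21}
target 20 ∈ {PSO}

SC:no TSO:no PSO:yes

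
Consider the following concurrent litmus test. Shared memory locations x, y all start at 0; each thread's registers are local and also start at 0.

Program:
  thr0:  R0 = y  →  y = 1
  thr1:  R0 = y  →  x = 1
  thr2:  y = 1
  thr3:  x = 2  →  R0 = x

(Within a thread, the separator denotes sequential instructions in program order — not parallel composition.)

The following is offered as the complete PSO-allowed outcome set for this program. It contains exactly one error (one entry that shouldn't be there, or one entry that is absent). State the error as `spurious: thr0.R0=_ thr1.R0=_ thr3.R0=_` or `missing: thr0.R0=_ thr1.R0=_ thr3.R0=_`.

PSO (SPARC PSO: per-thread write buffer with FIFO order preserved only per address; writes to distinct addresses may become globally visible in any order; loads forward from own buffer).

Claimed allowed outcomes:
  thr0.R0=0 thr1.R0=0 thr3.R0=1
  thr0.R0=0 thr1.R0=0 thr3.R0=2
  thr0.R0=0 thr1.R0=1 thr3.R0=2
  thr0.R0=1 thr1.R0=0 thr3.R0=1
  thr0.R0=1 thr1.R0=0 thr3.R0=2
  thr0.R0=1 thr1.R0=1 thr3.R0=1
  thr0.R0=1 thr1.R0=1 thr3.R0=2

outcome vector order: (thr0.R0,thr1.R0,thr3.R0)
under PSO → <0 0 1>; <0 0 2>; <0 1 1>; <0 1 2>; <1 0 1>; <1 0 2>; <1 1 1>; <1 1 2>
PSO∖claimed = {<0 1 1>}

missing: thr0.R0=0 thr1.R0=1 thr3.R0=1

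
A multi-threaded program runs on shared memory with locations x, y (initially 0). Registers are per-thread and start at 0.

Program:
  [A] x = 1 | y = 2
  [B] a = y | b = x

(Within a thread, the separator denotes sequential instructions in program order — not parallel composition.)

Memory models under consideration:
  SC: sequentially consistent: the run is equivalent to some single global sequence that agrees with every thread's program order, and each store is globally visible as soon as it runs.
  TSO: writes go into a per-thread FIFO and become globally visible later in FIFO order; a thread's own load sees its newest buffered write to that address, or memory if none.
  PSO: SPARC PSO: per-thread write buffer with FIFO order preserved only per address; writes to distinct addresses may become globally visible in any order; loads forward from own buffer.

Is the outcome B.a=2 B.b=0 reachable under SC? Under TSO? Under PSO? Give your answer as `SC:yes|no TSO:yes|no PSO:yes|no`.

SC:no TSO:no PSO:yes

outcome vector order: (B.a,B.b)
[SC] allowed = {(0,0) (0,1) (2,1)}
[TSO] allowed = {(0,0) (0,1) (2,1)}
[PSO] allowed = {(0,0) (0,1) (2,0) (2,1)}
target (2,0) ∈ {PSO}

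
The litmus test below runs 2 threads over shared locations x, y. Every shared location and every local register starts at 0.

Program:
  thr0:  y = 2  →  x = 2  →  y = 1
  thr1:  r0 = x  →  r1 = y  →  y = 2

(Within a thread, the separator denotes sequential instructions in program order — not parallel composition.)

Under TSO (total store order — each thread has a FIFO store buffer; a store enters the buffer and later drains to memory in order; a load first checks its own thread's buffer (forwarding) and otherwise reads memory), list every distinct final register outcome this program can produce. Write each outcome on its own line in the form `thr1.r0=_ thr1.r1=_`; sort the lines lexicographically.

outcome vector order: (thr1.r0,thr1.r1)
|TSO outcomes| = 5

thr1.r0=0 thr1.r1=0
thr1.r0=0 thr1.r1=1
thr1.r0=0 thr1.r1=2
thr1.r0=2 thr1.r1=1
thr1.r0=2 thr1.r1=2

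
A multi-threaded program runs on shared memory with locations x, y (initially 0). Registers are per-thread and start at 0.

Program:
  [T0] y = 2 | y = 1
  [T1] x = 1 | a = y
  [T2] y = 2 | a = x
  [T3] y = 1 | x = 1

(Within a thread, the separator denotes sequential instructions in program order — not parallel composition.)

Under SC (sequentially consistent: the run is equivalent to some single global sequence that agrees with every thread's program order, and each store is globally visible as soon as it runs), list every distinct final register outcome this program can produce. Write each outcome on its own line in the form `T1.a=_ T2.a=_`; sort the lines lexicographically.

outcome vector order: (T1.a,T2.a)
|SC outcomes| = 5

T1.a=0 T2.a=1
T1.a=1 T2.a=0
T1.a=1 T2.a=1
T1.a=2 T2.a=0
T1.a=2 T2.a=1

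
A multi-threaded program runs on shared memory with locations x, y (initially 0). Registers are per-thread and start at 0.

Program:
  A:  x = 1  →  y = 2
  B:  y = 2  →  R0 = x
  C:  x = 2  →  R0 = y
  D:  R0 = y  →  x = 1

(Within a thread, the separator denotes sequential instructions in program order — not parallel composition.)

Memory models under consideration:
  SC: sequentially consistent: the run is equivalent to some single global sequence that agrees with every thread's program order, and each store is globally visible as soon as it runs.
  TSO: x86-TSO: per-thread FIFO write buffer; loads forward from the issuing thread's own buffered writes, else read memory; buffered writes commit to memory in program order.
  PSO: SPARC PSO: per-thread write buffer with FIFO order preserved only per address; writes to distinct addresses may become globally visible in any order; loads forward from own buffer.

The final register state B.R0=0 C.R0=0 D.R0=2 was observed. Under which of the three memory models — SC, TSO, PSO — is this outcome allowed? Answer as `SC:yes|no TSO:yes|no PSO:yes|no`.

SC:no TSO:yes PSO:yes

outcome vector order: (B.R0,C.R0,D.R0)
under SC → 0/2/0; 0/2/2; 1/0/0; 1/0/2; 1/2/0; 1/2/2; 2/0/0; 2/0/2; 2/2/0; 2/2/2
under TSO → 0/0/0; 0/0/2; 0/2/0; 0/2/2; 1/0/0; 1/0/2; 1/2/0; 1/2/2; 2/0/0; 2/0/2; 2/2/0; 2/2/2
under PSO → 0/0/0; 0/0/2; 0/2/0; 0/2/2; 1/0/0; 1/0/2; 1/2/0; 1/2/2; 2/0/0; 2/0/2; 2/2/0; 2/2/2
target 0/0/2 ∈ {TSO,PSO}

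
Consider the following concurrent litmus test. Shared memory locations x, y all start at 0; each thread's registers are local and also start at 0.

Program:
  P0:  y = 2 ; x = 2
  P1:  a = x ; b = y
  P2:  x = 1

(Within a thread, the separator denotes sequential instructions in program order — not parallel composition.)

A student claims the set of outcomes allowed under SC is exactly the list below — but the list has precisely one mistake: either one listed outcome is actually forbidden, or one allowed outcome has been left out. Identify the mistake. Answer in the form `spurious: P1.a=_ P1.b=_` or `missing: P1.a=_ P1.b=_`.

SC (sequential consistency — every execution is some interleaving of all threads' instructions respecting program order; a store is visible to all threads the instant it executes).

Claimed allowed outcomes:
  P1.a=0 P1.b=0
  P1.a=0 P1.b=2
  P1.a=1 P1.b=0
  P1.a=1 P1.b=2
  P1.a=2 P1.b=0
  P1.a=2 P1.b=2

spurious: P1.a=2 P1.b=0

outcome vector order: (P1.a,P1.b)
[SC] allowed = {<0 0> <0 2> <1 0> <1 2> <2 2>}
claimed∖SC = {<2 0>}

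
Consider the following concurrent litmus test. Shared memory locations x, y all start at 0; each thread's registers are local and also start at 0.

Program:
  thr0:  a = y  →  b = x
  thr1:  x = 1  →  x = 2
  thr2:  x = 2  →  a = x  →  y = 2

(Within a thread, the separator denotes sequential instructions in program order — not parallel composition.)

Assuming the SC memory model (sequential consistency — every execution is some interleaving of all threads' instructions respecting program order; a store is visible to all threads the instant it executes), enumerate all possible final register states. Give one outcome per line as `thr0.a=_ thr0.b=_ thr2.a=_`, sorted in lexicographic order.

thr0.a=0 thr0.b=0 thr2.a=1
thr0.a=0 thr0.b=0 thr2.a=2
thr0.a=0 thr0.b=1 thr2.a=1
thr0.a=0 thr0.b=1 thr2.a=2
thr0.a=0 thr0.b=2 thr2.a=1
thr0.a=0 thr0.b=2 thr2.a=2
thr0.a=2 thr0.b=1 thr2.a=1
thr0.a=2 thr0.b=1 thr2.a=2
thr0.a=2 thr0.b=2 thr2.a=1
thr0.a=2 thr0.b=2 thr2.a=2

outcome vector order: (thr0.a,thr0.b,thr2.a)
|SC outcomes| = 10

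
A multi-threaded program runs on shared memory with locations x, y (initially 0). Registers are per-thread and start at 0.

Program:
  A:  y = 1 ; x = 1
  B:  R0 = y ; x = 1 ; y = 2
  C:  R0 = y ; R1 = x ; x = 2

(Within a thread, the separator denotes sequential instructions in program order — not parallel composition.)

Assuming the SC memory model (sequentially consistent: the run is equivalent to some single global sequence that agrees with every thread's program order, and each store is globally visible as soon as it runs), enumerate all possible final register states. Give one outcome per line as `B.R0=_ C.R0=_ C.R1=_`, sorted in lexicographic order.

B.R0=0 C.R0=0 C.R1=0
B.R0=0 C.R0=0 C.R1=1
B.R0=0 C.R0=1 C.R1=0
B.R0=0 C.R0=1 C.R1=1
B.R0=0 C.R0=2 C.R1=1
B.R0=1 C.R0=0 C.R1=0
B.R0=1 C.R0=0 C.R1=1
B.R0=1 C.R0=1 C.R1=0
B.R0=1 C.R0=1 C.R1=1
B.R0=1 C.R0=2 C.R1=1

outcome vector order: (B.R0,C.R0,C.R1)
|SC outcomes| = 10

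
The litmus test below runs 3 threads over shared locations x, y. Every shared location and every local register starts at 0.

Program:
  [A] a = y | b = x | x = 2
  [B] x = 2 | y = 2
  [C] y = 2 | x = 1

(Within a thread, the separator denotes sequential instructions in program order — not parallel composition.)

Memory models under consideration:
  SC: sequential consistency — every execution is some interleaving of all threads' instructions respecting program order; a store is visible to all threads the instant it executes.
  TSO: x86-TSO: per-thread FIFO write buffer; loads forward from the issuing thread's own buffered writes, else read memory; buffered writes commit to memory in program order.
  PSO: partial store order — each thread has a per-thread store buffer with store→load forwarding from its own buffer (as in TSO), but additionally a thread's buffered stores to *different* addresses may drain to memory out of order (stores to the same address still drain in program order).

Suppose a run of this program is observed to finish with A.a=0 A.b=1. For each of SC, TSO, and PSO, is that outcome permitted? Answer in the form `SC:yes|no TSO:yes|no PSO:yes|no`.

outcome vector order: (A.a,A.b)
SC (6): 0/0 0/1 0/2 2/0 2/1 2/2
TSO (6): 0/0 0/1 0/2 2/0 2/1 2/2
PSO (6): 0/0 0/1 0/2 2/0 2/1 2/2
target 0/1 ∈ {SC,TSO,PSO}

SC:yes TSO:yes PSO:yes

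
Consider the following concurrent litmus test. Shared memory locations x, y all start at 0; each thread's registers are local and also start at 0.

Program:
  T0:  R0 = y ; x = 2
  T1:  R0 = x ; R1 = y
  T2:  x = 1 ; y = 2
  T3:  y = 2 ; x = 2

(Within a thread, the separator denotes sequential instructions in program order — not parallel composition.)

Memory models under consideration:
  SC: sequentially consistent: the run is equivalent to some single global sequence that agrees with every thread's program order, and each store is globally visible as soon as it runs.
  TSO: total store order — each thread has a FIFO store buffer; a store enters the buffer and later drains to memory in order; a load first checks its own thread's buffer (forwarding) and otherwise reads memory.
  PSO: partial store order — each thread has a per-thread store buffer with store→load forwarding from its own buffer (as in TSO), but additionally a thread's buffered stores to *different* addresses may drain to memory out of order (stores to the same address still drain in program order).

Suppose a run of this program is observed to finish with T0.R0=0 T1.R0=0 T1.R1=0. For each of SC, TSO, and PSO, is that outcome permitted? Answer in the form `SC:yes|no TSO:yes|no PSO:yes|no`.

SC:yes TSO:yes PSO:yes

outcome vector order: (T0.R0,T1.R0,T1.R1)
SC: 11 outcomes — {0/0/0 0/0/2 0/1/0 0/1/2 0/2/0 0/2/2 2/0/0 2/0/2 2/1/0 2/1/2 2/2/2}
TSO: 11 outcomes — {0/0/0 0/0/2 0/1/0 0/1/2 0/2/0 0/2/2 2/0/0 2/0/2 2/1/0 2/1/2 2/2/2}
PSO: 12 outcomes — {0/0/0 0/0/2 0/1/0 0/1/2 0/2/0 0/2/2 2/0/0 2/0/2 2/1/0 2/1/2 2/2/0 2/2/2}
target 0/0/0 ∈ {SC,TSO,PSO}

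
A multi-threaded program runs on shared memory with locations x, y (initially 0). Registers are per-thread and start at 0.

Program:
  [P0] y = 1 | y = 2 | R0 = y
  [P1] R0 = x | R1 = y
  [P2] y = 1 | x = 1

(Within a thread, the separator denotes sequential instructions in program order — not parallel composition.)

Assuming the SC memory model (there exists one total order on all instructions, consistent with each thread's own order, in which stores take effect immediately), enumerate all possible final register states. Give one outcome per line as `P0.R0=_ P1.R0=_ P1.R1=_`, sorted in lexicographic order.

outcome vector order: (P0.R0,P1.R0,P1.R1)
|SC outcomes| = 9

P0.R0=1 P1.R0=0 P1.R1=0
P0.R0=1 P1.R0=0 P1.R1=1
P0.R0=1 P1.R0=0 P1.R1=2
P0.R0=1 P1.R0=1 P1.R1=1
P0.R0=2 P1.R0=0 P1.R1=0
P0.R0=2 P1.R0=0 P1.R1=1
P0.R0=2 P1.R0=0 P1.R1=2
P0.R0=2 P1.R0=1 P1.R1=1
P0.R0=2 P1.R0=1 P1.R1=2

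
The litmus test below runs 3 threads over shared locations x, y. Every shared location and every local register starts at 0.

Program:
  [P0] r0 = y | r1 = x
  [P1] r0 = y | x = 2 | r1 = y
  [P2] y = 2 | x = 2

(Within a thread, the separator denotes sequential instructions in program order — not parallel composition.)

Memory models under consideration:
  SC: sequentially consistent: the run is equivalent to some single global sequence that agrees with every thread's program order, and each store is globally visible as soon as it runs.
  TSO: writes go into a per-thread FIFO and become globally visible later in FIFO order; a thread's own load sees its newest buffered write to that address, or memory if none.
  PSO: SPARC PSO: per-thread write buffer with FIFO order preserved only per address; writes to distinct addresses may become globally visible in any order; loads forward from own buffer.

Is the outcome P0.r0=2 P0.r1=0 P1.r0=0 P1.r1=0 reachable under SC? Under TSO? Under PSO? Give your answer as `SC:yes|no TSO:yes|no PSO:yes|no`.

SC:no TSO:yes PSO:yes

outcome vector order: (P0.r0,P0.r1,P1.r0,P1.r1)
[SC] allowed = {(0,0,0,0); (0,0,0,2); (0,0,2,2); (0,2,0,0); (0,2,0,2); (0,2,2,2); (2,0,0,2); (2,0,2,2); (2,2,0,0); (2,2,0,2); (2,2,2,2)}
[TSO] allowed = {(0,0,0,0); (0,0,0,2); (0,0,2,2); (0,2,0,0); (0,2,0,2); (0,2,2,2); (2,0,0,0); (2,0,0,2); (2,0,2,2); (2,2,0,0); (2,2,0,2); (2,2,2,2)}
[PSO] allowed = {(0,0,0,0); (0,0,0,2); (0,0,2,2); (0,2,0,0); (0,2,0,2); (0,2,2,2); (2,0,0,0); (2,0,0,2); (2,0,2,2); (2,2,0,0); (2,2,0,2); (2,2,2,2)}
target (2,0,0,0) ∈ {TSO,PSO}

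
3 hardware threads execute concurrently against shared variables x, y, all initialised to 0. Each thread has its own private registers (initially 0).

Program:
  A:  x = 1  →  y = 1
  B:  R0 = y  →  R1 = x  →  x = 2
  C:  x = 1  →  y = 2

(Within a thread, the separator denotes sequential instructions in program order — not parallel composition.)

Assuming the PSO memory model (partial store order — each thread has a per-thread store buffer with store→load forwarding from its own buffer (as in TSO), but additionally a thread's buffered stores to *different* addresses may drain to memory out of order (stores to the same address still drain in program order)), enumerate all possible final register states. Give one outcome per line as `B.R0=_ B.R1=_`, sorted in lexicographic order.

outcome vector order: (B.R0,B.R1)
|PSO outcomes| = 6

B.R0=0 B.R1=0
B.R0=0 B.R1=1
B.R0=1 B.R1=0
B.R0=1 B.R1=1
B.R0=2 B.R1=0
B.R0=2 B.R1=1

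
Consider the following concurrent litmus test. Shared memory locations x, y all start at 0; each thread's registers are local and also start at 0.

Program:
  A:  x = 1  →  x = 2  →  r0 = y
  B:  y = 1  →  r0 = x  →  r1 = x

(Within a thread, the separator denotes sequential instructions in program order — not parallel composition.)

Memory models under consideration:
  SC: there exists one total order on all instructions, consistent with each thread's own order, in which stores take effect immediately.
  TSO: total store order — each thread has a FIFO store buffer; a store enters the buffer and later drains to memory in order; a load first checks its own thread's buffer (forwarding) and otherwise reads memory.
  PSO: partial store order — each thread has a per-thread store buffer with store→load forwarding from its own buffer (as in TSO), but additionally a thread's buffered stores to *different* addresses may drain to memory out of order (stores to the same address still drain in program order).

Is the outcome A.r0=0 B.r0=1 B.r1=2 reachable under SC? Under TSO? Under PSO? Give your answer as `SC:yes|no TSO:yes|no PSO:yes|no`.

outcome vector order: (A.r0,B.r0,B.r1)
SC (7): 022 100 101 102 111 112 122
TSO (12): 000 001 002 011 012 022 100 101 102 111 112 122
PSO (12): 000 001 002 011 012 022 100 101 102 111 112 122
target 012 ∈ {TSO,PSO}

SC:no TSO:yes PSO:yes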